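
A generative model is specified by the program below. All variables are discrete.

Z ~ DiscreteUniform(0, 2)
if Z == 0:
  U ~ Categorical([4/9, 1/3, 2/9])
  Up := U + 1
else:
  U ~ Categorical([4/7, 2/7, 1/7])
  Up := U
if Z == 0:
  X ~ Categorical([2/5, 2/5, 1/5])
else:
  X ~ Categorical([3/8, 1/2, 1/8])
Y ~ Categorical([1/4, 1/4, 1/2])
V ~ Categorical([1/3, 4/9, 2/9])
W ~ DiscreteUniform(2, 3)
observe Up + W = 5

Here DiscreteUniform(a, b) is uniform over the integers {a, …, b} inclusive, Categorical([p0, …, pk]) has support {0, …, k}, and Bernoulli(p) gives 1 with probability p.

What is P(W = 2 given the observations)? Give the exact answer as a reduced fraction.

Enumerate traces; 108 have nonzero weight after conditioning:
  (Z=0, U=1, X=0, Y=0, V=0, W=3) weight 1/540
  (Z=0, U=1, X=0, Y=0, V=1, W=3) weight 1/405
  (Z=0, U=1, X=0, Y=0, V=2, W=3) weight 1/810
  (Z=0, U=1, X=0, Y=1, V=0, W=3) weight 1/540
  (Z=0, U=1, X=0, Y=1, V=1, W=3) weight 1/405
  (Z=0, U=1, X=0, Y=1, V=2, W=3) weight 1/810
  (Z=0, U=1, X=0, Y=2, V=0, W=3) weight 1/270
  (Z=0, U=1, X=0, Y=2, V=1, W=3) weight 2/405
  (Z=0, U=2, X=0, Y=0, V=0, W=2) weight 1/810
  … 99 more
Group by W:
  weight(W=2) = 1/27
  weight(W=3) = 13/126
Total weight = 1/27 + 13/126 = 53/378
P(W=2 | obs) = 1/27 / 53/378 = 14/53
P(W=3 | obs) = 13/126 / 53/378 = 39/53

P(W = 2 | obs) = 14/53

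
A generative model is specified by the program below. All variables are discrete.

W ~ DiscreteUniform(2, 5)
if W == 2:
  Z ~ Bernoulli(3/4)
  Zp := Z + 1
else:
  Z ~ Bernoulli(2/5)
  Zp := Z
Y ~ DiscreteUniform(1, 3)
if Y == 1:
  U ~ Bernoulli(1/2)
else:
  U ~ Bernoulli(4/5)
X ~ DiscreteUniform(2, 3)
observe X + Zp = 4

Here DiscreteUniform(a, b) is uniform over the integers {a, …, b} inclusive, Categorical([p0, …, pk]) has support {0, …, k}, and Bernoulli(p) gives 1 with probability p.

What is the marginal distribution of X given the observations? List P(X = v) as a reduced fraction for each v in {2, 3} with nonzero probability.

Enumerate traces; 30 have nonzero weight after conditioning:
  (W=2, Z=0, Y=1, U=0, X=3) weight 1/192
  (W=2, Z=0, Y=1, U=1, X=3) weight 1/192
  (W=2, Z=0, Y=2, U=0, X=3) weight 1/480
  (W=2, Z=0, Y=2, U=1, X=3) weight 1/120
  (W=2, Z=0, Y=3, U=0, X=3) weight 1/480
  (W=2, Z=0, Y=3, U=1, X=3) weight 1/120
  (W=2, Z=1, Y=1, U=0, X=2) weight 1/64
  (W=2, Z=1, Y=1, U=1, X=2) weight 1/64
  … 22 more
Group by X:
  weight(X=2) = 3/32
  weight(X=3) = 29/160
Total weight = 3/32 + 29/160 = 11/40
P(X=2 | obs) = 3/32 / 11/40 = 15/44
P(X=3 | obs) = 29/160 / 11/40 = 29/44

P(X=2) = 15/44, P(X=3) = 29/44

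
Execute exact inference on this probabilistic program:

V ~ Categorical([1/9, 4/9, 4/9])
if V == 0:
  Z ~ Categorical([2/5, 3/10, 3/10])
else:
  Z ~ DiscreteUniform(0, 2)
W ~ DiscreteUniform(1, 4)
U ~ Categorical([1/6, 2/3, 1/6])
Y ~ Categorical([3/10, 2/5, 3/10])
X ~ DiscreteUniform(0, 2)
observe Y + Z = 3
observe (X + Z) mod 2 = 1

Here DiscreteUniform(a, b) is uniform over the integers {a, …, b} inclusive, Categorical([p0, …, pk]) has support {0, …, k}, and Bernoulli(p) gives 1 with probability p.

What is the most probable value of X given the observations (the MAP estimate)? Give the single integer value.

Enumerate traces; 108 have nonzero weight after conditioning:
  (V=0, Z=1, W=1, U=0, Y=2, X=0) weight 1/7200
  (V=0, Z=1, W=1, U=0, Y=2, X=2) weight 1/7200
  (V=0, Z=1, W=1, U=1, Y=2, X=0) weight 1/1800
  (V=0, Z=1, W=1, U=1, Y=2, X=2) weight 1/1800
  (V=0, Z=1, W=1, U=2, Y=2, X=0) weight 1/7200
  (V=0, Z=1, W=1, U=2, Y=2, X=2) weight 1/7200
  (V=0, Z=1, W=2, U=0, Y=2, X=0) weight 1/7200
  (V=0, Z=1, W=2, U=0, Y=2, X=2) weight 1/7200
  (V=0, Z=2, W=1, U=0, Y=1, X=1) weight 1/5400
  … 99 more
Group by X:
  weight(X=0) = 89/2700
  weight(X=1) = 89/2025
  weight(X=2) = 89/2700
Total weight = 89/2700 + 89/2025 + 89/2700 = 89/810
P(X=0 | obs) = 89/2700 / 89/810 = 3/10
P(X=1 | obs) = 89/2025 / 89/810 = 2/5
P(X=2 | obs) = 89/2700 / 89/810 = 3/10
argmax = 1

argmax_v P(X = v | obs) = 1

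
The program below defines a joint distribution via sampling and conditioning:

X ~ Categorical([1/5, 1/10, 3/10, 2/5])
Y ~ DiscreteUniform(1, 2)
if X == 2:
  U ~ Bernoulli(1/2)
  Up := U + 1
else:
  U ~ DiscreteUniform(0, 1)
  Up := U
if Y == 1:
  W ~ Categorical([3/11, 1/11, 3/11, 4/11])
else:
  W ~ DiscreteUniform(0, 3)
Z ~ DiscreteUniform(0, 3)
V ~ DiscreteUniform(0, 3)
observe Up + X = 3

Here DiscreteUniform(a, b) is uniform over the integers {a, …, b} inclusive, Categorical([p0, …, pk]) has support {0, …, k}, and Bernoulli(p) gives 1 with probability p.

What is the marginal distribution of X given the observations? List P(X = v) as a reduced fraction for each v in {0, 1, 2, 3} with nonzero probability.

P(X=2) = 3/7, P(X=3) = 4/7

Enumerate traces; 256 have nonzero weight after conditioning:
  (X=2, Y=1, U=0, W=0, Z=0, V=0) weight 9/7040
  (X=2, Y=1, U=0, W=0, Z=0, V=1) weight 9/7040
  (X=2, Y=1, U=0, W=0, Z=0, V=2) weight 9/7040
  (X=2, Y=1, U=0, W=0, Z=0, V=3) weight 9/7040
  (X=2, Y=1, U=0, W=0, Z=1, V=0) weight 9/7040
  (X=2, Y=1, U=0, W=0, Z=1, V=1) weight 9/7040
  (X=2, Y=1, U=0, W=0, Z=1, V=2) weight 9/7040
  (X=2, Y=1, U=0, W=0, Z=1, V=3) weight 9/7040
  (X=3, Y=1, U=0, W=0, Z=0, V=0) weight 3/1760
  … 247 more
Group by X:
  weight(X=2) = 3/20
  weight(X=3) = 1/5
Total weight = 3/20 + 1/5 = 7/20
P(X=2 | obs) = 3/20 / 7/20 = 3/7
P(X=3 | obs) = 1/5 / 7/20 = 4/7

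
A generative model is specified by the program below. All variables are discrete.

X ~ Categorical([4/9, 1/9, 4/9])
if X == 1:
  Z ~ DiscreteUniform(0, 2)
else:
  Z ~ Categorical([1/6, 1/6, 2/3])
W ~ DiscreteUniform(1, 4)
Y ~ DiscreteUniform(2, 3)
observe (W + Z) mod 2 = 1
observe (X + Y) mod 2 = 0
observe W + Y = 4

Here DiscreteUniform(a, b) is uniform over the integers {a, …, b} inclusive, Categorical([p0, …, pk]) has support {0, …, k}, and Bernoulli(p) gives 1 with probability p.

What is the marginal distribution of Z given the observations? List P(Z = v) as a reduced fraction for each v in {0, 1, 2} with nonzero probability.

Enumerate traces; 4 have nonzero weight after conditioning:
  (X=0, Z=1, W=2, Y=2) weight 1/108
  (X=1, Z=0, W=1, Y=3) weight 1/216
  (X=1, Z=2, W=1, Y=3) weight 1/216
  (X=2, Z=1, W=2, Y=2) weight 1/108
Group by Z:
  weight(Z=0) = 1/216
  weight(Z=1) = 1/54
  weight(Z=2) = 1/216
Total weight = 1/216 + 1/54 + 1/216 = 1/36
P(Z=0 | obs) = 1/216 / 1/36 = 1/6
P(Z=1 | obs) = 1/54 / 1/36 = 2/3
P(Z=2 | obs) = 1/216 / 1/36 = 1/6

P(Z=0) = 1/6, P(Z=1) = 2/3, P(Z=2) = 1/6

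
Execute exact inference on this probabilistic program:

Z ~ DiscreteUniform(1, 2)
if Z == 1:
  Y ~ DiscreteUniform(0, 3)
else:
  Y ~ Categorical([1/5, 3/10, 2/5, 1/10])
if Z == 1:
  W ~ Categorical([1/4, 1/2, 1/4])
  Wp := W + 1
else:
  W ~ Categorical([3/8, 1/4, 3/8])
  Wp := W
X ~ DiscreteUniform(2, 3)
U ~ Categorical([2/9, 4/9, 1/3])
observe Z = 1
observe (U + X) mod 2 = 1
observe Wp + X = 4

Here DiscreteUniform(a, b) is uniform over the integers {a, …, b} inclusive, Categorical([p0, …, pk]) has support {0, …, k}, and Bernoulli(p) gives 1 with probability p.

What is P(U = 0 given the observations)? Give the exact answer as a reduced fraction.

Enumerate traces; 12 have nonzero weight after conditioning:
  (Z=1, Y=0, W=0, X=3, U=0) weight 1/288
  (Z=1, Y=0, W=0, X=3, U=2) weight 1/192
  (Z=1, Y=0, W=1, X=2, U=1) weight 1/72
  (Z=1, Y=1, W=0, X=3, U=0) weight 1/288
  (Z=1, Y=1, W=0, X=3, U=2) weight 1/192
  (Z=1, Y=1, W=1, X=2, U=1) weight 1/72
  (Z=1, Y=2, W=0, X=3, U=0) weight 1/288
  (Z=1, Y=2, W=0, X=3, U=2) weight 1/192
  … 4 more
Group by U:
  weight(U=0) = 1/72
  weight(U=1) = 1/18
  weight(U=2) = 1/48
Total weight = 1/72 + 1/18 + 1/48 = 13/144
P(U=0 | obs) = 1/72 / 13/144 = 2/13
P(U=1 | obs) = 1/18 / 13/144 = 8/13
P(U=2 | obs) = 1/48 / 13/144 = 3/13

P(U = 0 | obs) = 2/13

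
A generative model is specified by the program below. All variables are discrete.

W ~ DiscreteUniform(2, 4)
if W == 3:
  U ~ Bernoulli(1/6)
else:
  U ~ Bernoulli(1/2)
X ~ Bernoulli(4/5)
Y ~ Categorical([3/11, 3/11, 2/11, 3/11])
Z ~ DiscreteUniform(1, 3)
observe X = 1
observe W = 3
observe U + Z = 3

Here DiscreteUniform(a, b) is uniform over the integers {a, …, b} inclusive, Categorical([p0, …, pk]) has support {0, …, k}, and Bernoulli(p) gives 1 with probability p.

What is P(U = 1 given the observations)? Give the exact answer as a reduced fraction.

Enumerate traces; 8 have nonzero weight after conditioning:
  (W=3, U=0, X=1, Y=0, Z=3) weight 2/99
  (W=3, U=0, X=1, Y=1, Z=3) weight 2/99
  (W=3, U=0, X=1, Y=2, Z=3) weight 4/297
  (W=3, U=0, X=1, Y=3, Z=3) weight 2/99
  (W=3, U=1, X=1, Y=0, Z=2) weight 2/495
  (W=3, U=1, X=1, Y=1, Z=2) weight 2/495
  (W=3, U=1, X=1, Y=2, Z=2) weight 4/1485
  (W=3, U=1, X=1, Y=3, Z=2) weight 2/495
Group by U:
  weight(U=0) = 2/27
  weight(U=1) = 2/135
Total weight = 2/27 + 2/135 = 4/45
P(U=0 | obs) = 2/27 / 4/45 = 5/6
P(U=1 | obs) = 2/135 / 4/45 = 1/6

P(U = 1 | obs) = 1/6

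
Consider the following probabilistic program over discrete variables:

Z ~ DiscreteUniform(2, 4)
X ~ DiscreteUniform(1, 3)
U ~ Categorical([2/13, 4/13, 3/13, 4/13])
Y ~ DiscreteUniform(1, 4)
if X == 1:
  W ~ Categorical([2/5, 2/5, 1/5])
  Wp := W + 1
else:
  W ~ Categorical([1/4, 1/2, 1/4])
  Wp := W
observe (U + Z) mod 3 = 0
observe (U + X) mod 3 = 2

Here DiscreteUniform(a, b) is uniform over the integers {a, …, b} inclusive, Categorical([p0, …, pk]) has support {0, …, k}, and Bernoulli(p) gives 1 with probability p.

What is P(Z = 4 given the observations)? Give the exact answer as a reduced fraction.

P(Z = 4 | obs) = 3/13

Enumerate traces; 48 have nonzero weight after conditioning:
  (Z=2, X=1, U=1, Y=1, W=0) weight 2/585
  (Z=2, X=1, U=1, Y=1, W=1) weight 2/585
  (Z=2, X=1, U=1, Y=1, W=2) weight 1/585
  (Z=2, X=1, U=1, Y=2, W=0) weight 2/585
  (Z=2, X=1, U=1, Y=2, W=1) weight 2/585
  (Z=2, X=1, U=1, Y=2, W=2) weight 1/585
  (Z=2, X=1, U=1, Y=3, W=0) weight 2/585
  (Z=2, X=1, U=1, Y=3, W=1) weight 2/585
  (Z=3, X=2, U=0, Y=1, W=0) weight 1/936
  (Z=4, X=3, U=2, Y=1, W=0) weight 1/624
  … 38 more
Group by Z:
  weight(Z=2) = 4/117
  weight(Z=3) = 2/39
  weight(Z=4) = 1/39
Total weight = 4/117 + 2/39 + 1/39 = 1/9
P(Z=2 | obs) = 4/117 / 1/9 = 4/13
P(Z=3 | obs) = 2/39 / 1/9 = 6/13
P(Z=4 | obs) = 1/39 / 1/9 = 3/13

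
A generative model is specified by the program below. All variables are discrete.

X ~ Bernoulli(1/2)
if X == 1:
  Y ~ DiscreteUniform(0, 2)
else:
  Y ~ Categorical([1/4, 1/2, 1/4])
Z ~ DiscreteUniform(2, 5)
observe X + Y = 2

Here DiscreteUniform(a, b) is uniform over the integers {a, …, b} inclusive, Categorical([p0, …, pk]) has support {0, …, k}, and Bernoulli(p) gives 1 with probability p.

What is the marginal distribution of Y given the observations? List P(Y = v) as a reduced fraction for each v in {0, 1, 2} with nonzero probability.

P(Y=1) = 4/7, P(Y=2) = 3/7

Enumerate traces; 8 have nonzero weight after conditioning:
  (X=0, Y=2, Z=2) weight 1/32
  (X=0, Y=2, Z=3) weight 1/32
  (X=0, Y=2, Z=4) weight 1/32
  (X=0, Y=2, Z=5) weight 1/32
  (X=1, Y=1, Z=2) weight 1/24
  (X=1, Y=1, Z=3) weight 1/24
  (X=1, Y=1, Z=4) weight 1/24
  (X=1, Y=1, Z=5) weight 1/24
Group by Y:
  weight(Y=1) = 1/6
  weight(Y=2) = 1/8
Total weight = 1/6 + 1/8 = 7/24
P(Y=1 | obs) = 1/6 / 7/24 = 4/7
P(Y=2 | obs) = 1/8 / 7/24 = 3/7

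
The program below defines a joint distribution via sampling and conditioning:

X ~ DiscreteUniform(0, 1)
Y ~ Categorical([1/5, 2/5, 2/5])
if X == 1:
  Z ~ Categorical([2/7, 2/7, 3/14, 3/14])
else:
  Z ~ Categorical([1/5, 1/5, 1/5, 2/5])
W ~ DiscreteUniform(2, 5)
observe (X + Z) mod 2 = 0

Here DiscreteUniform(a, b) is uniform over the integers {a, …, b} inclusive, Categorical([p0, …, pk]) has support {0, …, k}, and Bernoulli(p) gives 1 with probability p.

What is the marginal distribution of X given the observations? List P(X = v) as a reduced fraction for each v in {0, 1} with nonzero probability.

P(X=0) = 4/9, P(X=1) = 5/9

Enumerate traces; 48 have nonzero weight after conditioning:
  (X=0, Y=0, Z=0, W=2) weight 1/200
  (X=0, Y=0, Z=0, W=3) weight 1/200
  (X=0, Y=0, Z=0, W=4) weight 1/200
  (X=0, Y=0, Z=0, W=5) weight 1/200
  (X=0, Y=0, Z=2, W=2) weight 1/200
  (X=0, Y=0, Z=2, W=3) weight 1/200
  (X=0, Y=0, Z=2, W=4) weight 1/200
  (X=0, Y=0, Z=2, W=5) weight 1/200
  (X=1, Y=0, Z=1, W=2) weight 1/140
  … 39 more
Group by X:
  weight(X=0) = 1/5
  weight(X=1) = 1/4
Total weight = 1/5 + 1/4 = 9/20
P(X=0 | obs) = 1/5 / 9/20 = 4/9
P(X=1 | obs) = 1/4 / 9/20 = 5/9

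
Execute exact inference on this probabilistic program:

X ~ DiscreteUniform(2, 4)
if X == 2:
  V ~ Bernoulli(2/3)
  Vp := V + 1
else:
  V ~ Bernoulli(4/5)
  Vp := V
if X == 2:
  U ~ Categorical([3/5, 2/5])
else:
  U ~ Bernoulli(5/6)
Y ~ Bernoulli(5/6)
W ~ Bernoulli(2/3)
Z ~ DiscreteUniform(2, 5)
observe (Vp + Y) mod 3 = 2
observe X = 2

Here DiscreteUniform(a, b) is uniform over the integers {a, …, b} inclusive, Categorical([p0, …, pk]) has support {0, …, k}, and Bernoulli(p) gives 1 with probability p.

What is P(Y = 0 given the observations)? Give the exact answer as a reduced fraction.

P(Y = 0 | obs) = 2/7

Enumerate traces; 32 have nonzero weight after conditioning:
  (X=2, V=0, U=0, Y=1, W=0, Z=2) weight 1/216
  (X=2, V=0, U=0, Y=1, W=0, Z=3) weight 1/216
  (X=2, V=0, U=0, Y=1, W=0, Z=4) weight 1/216
  (X=2, V=0, U=0, Y=1, W=0, Z=5) weight 1/216
  (X=2, V=0, U=0, Y=1, W=1, Z=2) weight 1/108
  (X=2, V=0, U=0, Y=1, W=1, Z=3) weight 1/108
  (X=2, V=0, U=0, Y=1, W=1, Z=4) weight 1/108
  (X=2, V=0, U=0, Y=1, W=1, Z=5) weight 1/108
  (X=2, V=1, U=0, Y=0, W=0, Z=2) weight 1/540
  … 23 more
Group by Y:
  weight(Y=0) = 1/27
  weight(Y=1) = 5/54
Total weight = 1/27 + 5/54 = 7/54
P(Y=0 | obs) = 1/27 / 7/54 = 2/7
P(Y=1 | obs) = 5/54 / 7/54 = 5/7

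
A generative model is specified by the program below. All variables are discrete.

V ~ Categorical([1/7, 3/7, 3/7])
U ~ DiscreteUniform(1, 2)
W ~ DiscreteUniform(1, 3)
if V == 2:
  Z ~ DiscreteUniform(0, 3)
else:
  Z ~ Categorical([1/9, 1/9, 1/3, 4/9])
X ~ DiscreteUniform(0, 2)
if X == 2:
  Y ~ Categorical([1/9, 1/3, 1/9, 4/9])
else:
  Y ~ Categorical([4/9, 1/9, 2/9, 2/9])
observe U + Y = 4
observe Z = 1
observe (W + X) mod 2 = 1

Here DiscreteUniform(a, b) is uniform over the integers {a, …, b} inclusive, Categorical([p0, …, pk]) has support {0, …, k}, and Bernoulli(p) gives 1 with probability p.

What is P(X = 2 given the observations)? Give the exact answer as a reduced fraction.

Enumerate traces; 30 have nonzero weight after conditioning:
  (V=0, U=1, W=1, Z=1, X=0, Y=3) weight 1/5103
  (V=0, U=1, W=1, Z=1, X=2, Y=3) weight 2/5103
  (V=0, U=1, W=2, Z=1, X=1, Y=3) weight 1/5103
  (V=0, U=1, W=3, Z=1, X=0, Y=3) weight 1/5103
  (V=0, U=1, W=3, Z=1, X=2, Y=3) weight 2/5103
  (V=0, U=2, W=1, Z=1, X=0, Y=2) weight 1/5103
  (V=0, U=2, W=1, Z=1, X=2, Y=2) weight 1/10206
  (V=0, U=2, W=2, Z=1, X=1, Y=2) weight 1/5103
  … 22 more
Group by X:
  weight(X=0) = 43/5103
  weight(X=1) = 43/10206
  weight(X=2) = 215/20412
Total weight = 43/5103 + 43/10206 + 215/20412 = 473/20412
P(X=0 | obs) = 43/5103 / 473/20412 = 4/11
P(X=1 | obs) = 43/10206 / 473/20412 = 2/11
P(X=2 | obs) = 215/20412 / 473/20412 = 5/11

P(X = 2 | obs) = 5/11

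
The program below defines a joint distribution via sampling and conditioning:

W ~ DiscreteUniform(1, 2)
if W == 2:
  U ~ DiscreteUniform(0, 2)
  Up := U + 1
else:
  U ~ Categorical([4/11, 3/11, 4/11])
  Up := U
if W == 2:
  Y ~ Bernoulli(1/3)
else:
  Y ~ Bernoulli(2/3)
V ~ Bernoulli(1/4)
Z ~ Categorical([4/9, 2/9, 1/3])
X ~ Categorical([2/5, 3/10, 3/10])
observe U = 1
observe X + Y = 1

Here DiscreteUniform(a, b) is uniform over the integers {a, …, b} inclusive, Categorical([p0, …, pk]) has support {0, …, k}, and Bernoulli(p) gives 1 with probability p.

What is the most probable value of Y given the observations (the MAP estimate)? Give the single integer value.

argmax_v P(Y = v | obs) = 1

Enumerate traces; 24 have nonzero weight after conditioning:
  (W=1, U=1, Y=0, V=0, Z=0, X=1) weight 1/220
  (W=1, U=1, Y=0, V=0, Z=1, X=1) weight 1/440
  (W=1, U=1, Y=0, V=0, Z=2, X=1) weight 3/880
  (W=1, U=1, Y=0, V=1, Z=0, X=1) weight 1/660
  (W=1, U=1, Y=0, V=1, Z=1, X=1) weight 1/1320
  (W=1, U=1, Y=0, V=1, Z=2, X=1) weight 1/880
  (W=1, U=1, Y=1, V=0, Z=0, X=0) weight 2/165
  (W=1, U=1, Y=1, V=0, Z=1, X=0) weight 1/165
  … 16 more
Group by Y:
  weight(Y=0) = 31/660
  weight(Y=1) = 29/495
Total weight = 31/660 + 29/495 = 19/180
P(Y=0 | obs) = 31/660 / 19/180 = 93/209
P(Y=1 | obs) = 29/495 / 19/180 = 116/209
argmax = 1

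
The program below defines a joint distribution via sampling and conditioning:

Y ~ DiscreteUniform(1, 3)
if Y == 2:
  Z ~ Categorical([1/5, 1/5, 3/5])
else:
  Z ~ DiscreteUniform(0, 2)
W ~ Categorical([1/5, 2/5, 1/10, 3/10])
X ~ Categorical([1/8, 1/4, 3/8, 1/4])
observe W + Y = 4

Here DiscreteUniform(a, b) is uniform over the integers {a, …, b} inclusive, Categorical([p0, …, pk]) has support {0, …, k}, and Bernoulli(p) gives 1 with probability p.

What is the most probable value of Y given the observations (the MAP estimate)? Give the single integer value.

argmax_v P(Y = v | obs) = 3

Enumerate traces; 36 have nonzero weight after conditioning:
  (Y=1, Z=0, W=3, X=0) weight 1/240
  (Y=1, Z=0, W=3, X=1) weight 1/120
  (Y=1, Z=0, W=3, X=2) weight 1/80
  (Y=1, Z=0, W=3, X=3) weight 1/120
  (Y=1, Z=1, W=3, X=0) weight 1/240
  (Y=1, Z=1, W=3, X=1) weight 1/120
  (Y=1, Z=1, W=3, X=2) weight 1/80
  (Y=1, Z=1, W=3, X=3) weight 1/120
  (Y=2, Z=0, W=2, X=0) weight 1/1200
  (Y=3, Z=0, W=1, X=0) weight 1/180
  … 26 more
Group by Y:
  weight(Y=1) = 1/10
  weight(Y=2) = 1/30
  weight(Y=3) = 2/15
Total weight = 1/10 + 1/30 + 2/15 = 4/15
P(Y=1 | obs) = 1/10 / 4/15 = 3/8
P(Y=2 | obs) = 1/30 / 4/15 = 1/8
P(Y=3 | obs) = 2/15 / 4/15 = 1/2
argmax = 3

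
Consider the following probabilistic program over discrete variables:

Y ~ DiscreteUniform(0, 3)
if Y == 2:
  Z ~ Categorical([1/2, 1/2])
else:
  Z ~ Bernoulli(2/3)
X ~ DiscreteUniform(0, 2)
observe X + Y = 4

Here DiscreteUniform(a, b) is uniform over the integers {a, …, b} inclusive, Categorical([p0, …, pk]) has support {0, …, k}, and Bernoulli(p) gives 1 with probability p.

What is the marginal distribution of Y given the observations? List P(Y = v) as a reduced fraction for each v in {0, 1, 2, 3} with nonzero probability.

P(Y=2) = 1/2, P(Y=3) = 1/2

Enumerate traces; 4 have nonzero weight after conditioning:
  (Y=2, Z=0, X=2) weight 1/24
  (Y=2, Z=1, X=2) weight 1/24
  (Y=3, Z=0, X=1) weight 1/36
  (Y=3, Z=1, X=1) weight 1/18
Group by Y:
  weight(Y=2) = 1/12
  weight(Y=3) = 1/12
Total weight = 1/12 + 1/12 = 1/6
P(Y=2 | obs) = 1/12 / 1/6 = 1/2
P(Y=3 | obs) = 1/12 / 1/6 = 1/2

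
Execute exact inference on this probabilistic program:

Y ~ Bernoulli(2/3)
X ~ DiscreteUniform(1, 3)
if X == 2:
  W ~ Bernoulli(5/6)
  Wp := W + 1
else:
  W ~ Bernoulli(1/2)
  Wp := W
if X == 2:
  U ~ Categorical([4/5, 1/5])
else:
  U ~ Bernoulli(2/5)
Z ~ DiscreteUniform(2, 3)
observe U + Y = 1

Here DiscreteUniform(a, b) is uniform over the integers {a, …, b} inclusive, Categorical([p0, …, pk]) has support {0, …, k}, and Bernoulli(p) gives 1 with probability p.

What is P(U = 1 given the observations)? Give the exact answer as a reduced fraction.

Enumerate traces; 24 have nonzero weight after conditioning:
  (Y=0, X=1, W=0, U=1, Z=2) weight 1/90
  (Y=0, X=1, W=0, U=1, Z=3) weight 1/90
  (Y=0, X=1, W=1, U=1, Z=2) weight 1/90
  (Y=0, X=1, W=1, U=1, Z=3) weight 1/90
  (Y=0, X=2, W=0, U=1, Z=2) weight 1/540
  (Y=0, X=2, W=0, U=1, Z=3) weight 1/540
  (Y=0, X=2, W=1, U=1, Z=2) weight 1/108
  (Y=0, X=2, W=1, U=1, Z=3) weight 1/108
  (Y=1, X=1, W=0, U=0, Z=2) weight 1/30
  … 15 more
Group by U:
  weight(U=0) = 4/9
  weight(U=1) = 1/9
Total weight = 4/9 + 1/9 = 5/9
P(U=0 | obs) = 4/9 / 5/9 = 4/5
P(U=1 | obs) = 1/9 / 5/9 = 1/5

P(U = 1 | obs) = 1/5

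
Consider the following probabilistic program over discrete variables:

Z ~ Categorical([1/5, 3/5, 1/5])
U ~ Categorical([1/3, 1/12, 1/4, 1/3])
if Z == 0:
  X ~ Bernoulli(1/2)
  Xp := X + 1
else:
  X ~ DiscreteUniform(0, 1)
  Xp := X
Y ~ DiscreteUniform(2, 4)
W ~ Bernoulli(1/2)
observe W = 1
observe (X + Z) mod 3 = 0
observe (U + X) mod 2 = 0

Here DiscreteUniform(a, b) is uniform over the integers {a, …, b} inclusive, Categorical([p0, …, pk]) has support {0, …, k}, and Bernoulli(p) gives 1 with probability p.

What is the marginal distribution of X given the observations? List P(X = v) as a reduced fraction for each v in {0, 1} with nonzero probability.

Enumerate traces; 12 have nonzero weight after conditioning:
  (Z=0, U=0, X=0, Y=2, W=1) weight 1/180
  (Z=0, U=0, X=0, Y=3, W=1) weight 1/180
  (Z=0, U=0, X=0, Y=4, W=1) weight 1/180
  (Z=0, U=2, X=0, Y=2, W=1) weight 1/240
  (Z=0, U=2, X=0, Y=3, W=1) weight 1/240
  (Z=0, U=2, X=0, Y=4, W=1) weight 1/240
  (Z=2, U=1, X=1, Y=2, W=1) weight 1/720
  (Z=2, U=1, X=1, Y=3, W=1) weight 1/720
  … 4 more
Group by X:
  weight(X=0) = 7/240
  weight(X=1) = 1/48
Total weight = 7/240 + 1/48 = 1/20
P(X=0 | obs) = 7/240 / 1/20 = 7/12
P(X=1 | obs) = 1/48 / 1/20 = 5/12

P(X=0) = 7/12, P(X=1) = 5/12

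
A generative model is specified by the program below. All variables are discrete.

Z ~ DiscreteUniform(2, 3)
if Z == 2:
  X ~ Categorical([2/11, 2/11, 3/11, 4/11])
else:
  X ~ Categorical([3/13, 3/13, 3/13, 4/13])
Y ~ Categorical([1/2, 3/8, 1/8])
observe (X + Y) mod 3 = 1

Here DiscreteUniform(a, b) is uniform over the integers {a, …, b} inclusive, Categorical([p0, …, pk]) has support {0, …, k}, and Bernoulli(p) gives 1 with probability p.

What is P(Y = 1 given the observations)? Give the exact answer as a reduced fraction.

P(Y = 1 | obs) = 465/773

Enumerate traces; 8 have nonzero weight after conditioning:
  (Z=2, X=0, Y=1) weight 3/88
  (Z=2, X=1, Y=0) weight 1/22
  (Z=2, X=2, Y=2) weight 3/176
  (Z=2, X=3, Y=1) weight 3/44
  (Z=3, X=0, Y=1) weight 9/208
  (Z=3, X=1, Y=0) weight 3/52
  (Z=3, X=2, Y=2) weight 3/208
  (Z=3, X=3, Y=1) weight 3/52
Group by Y:
  weight(Y=0) = 59/572
  weight(Y=1) = 465/2288
  weight(Y=2) = 9/286
Total weight = 59/572 + 465/2288 + 9/286 = 773/2288
P(Y=0 | obs) = 59/572 / 773/2288 = 236/773
P(Y=1 | obs) = 465/2288 / 773/2288 = 465/773
P(Y=2 | obs) = 9/286 / 773/2288 = 72/773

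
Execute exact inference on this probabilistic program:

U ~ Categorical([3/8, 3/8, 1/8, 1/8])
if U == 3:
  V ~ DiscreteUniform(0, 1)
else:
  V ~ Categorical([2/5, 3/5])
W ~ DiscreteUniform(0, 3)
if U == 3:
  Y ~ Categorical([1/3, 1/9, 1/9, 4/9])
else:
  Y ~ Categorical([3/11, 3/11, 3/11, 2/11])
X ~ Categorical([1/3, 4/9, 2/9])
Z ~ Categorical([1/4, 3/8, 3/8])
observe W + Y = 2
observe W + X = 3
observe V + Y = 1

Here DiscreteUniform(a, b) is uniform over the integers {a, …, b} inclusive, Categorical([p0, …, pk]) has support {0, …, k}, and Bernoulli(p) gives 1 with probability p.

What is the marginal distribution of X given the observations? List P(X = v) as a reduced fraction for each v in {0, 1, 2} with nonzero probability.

Enumerate traces; 24 have nonzero weight after conditioning:
  (U=0, V=0, W=1, Y=1, X=2, Z=0) weight 1/1760
  (U=0, V=0, W=1, Y=1, X=2, Z=1) weight 3/3520
  (U=0, V=0, W=1, Y=1, X=2, Z=2) weight 3/3520
  (U=0, V=1, W=2, Y=0, X=1, Z=0) weight 3/1760
  (U=0, V=1, W=2, Y=0, X=1, Z=1) weight 9/3520
  (U=0, V=1, W=2, Y=0, X=1, Z=2) weight 9/3520
  (U=1, V=0, W=1, Y=1, X=2, Z=0) weight 1/1760
  (U=1, V=0, W=1, Y=1, X=2, Z=1) weight 3/3520
  … 16 more
Group by X:
  weight(X=1) = 433/23760
  weight(X=2) = 811/142560
Total weight = 433/23760 + 811/142560 = 3409/142560
P(X=1 | obs) = 433/23760 / 3409/142560 = 2598/3409
P(X=2 | obs) = 811/142560 / 3409/142560 = 811/3409

P(X=1) = 2598/3409, P(X=2) = 811/3409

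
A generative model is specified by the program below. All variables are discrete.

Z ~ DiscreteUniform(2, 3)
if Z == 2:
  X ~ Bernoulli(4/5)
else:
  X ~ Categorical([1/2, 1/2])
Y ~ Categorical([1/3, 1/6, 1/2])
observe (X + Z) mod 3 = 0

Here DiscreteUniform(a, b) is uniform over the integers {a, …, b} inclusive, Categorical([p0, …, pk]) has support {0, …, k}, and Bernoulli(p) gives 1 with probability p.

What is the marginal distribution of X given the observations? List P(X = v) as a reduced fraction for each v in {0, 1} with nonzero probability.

P(X=0) = 5/13, P(X=1) = 8/13

Enumerate traces; 6 have nonzero weight after conditioning:
  (Z=2, X=1, Y=0) weight 2/15
  (Z=2, X=1, Y=1) weight 1/15
  (Z=2, X=1, Y=2) weight 1/5
  (Z=3, X=0, Y=0) weight 1/12
  (Z=3, X=0, Y=1) weight 1/24
  (Z=3, X=0, Y=2) weight 1/8
Group by X:
  weight(X=0) = 1/4
  weight(X=1) = 2/5
Total weight = 1/4 + 2/5 = 13/20
P(X=0 | obs) = 1/4 / 13/20 = 5/13
P(X=1 | obs) = 2/5 / 13/20 = 8/13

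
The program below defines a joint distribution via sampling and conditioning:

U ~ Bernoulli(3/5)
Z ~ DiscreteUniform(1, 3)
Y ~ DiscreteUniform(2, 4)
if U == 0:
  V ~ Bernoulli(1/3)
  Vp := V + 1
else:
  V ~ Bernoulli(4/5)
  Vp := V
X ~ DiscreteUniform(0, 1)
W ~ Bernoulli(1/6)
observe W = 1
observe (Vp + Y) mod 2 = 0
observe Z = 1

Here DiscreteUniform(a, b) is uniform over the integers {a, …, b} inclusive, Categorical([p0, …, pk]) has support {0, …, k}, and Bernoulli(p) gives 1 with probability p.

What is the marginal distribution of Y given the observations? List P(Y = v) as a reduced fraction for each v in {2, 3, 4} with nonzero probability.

Enumerate traces; 12 have nonzero weight after conditioning:
  (U=0, Z=1, Y=2, V=1, X=0, W=1) weight 1/810
  (U=0, Z=1, Y=2, V=1, X=1, W=1) weight 1/810
  (U=0, Z=1, Y=3, V=0, X=0, W=1) weight 1/405
  (U=0, Z=1, Y=3, V=0, X=1, W=1) weight 1/405
  (U=0, Z=1, Y=4, V=1, X=0, W=1) weight 1/810
  (U=0, Z=1, Y=4, V=1, X=1, W=1) weight 1/810
  (U=1, Z=1, Y=2, V=0, X=0, W=1) weight 1/900
  (U=1, Z=1, Y=2, V=0, X=1, W=1) weight 1/900
  … 4 more
Group by Y:
  weight(Y=2) = 19/4050
  weight(Y=3) = 28/2025
  weight(Y=4) = 19/4050
Total weight = 19/4050 + 28/2025 + 19/4050 = 47/2025
P(Y=2 | obs) = 19/4050 / 47/2025 = 19/94
P(Y=3 | obs) = 28/2025 / 47/2025 = 28/47
P(Y=4 | obs) = 19/4050 / 47/2025 = 19/94

P(Y=2) = 19/94, P(Y=3) = 28/47, P(Y=4) = 19/94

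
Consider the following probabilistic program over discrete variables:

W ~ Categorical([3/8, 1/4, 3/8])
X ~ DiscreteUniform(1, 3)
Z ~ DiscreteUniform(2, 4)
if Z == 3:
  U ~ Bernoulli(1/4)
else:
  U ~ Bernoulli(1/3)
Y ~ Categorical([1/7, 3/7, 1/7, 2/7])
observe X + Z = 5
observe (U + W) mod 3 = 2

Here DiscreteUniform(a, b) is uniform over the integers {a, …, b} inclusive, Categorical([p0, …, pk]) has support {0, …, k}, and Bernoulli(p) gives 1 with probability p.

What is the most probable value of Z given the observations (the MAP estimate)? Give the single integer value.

Enumerate traces; 24 have nonzero weight after conditioning:
  (W=1, X=1, Z=4, U=1, Y=0) weight 1/756
  (W=1, X=1, Z=4, U=1, Y=1) weight 1/252
  (W=1, X=1, Z=4, U=1, Y=2) weight 1/756
  (W=1, X=1, Z=4, U=1, Y=3) weight 1/378
  (W=1, X=2, Z=3, U=1, Y=0) weight 1/1008
  (W=1, X=2, Z=3, U=1, Y=1) weight 1/336
  (W=1, X=2, Z=3, U=1, Y=2) weight 1/1008
  (W=1, X=2, Z=3, U=1, Y=3) weight 1/504
  (W=1, X=3, Z=2, U=1, Y=0) weight 1/756
  … 15 more
Group by Z:
  weight(Z=2) = 1/27
  weight(Z=3) = 11/288
  weight(Z=4) = 1/27
Total weight = 1/27 + 11/288 + 1/27 = 97/864
P(Z=2 | obs) = 1/27 / 97/864 = 32/97
P(Z=3 | obs) = 11/288 / 97/864 = 33/97
P(Z=4 | obs) = 1/27 / 97/864 = 32/97
argmax = 3

argmax_v P(Z = v | obs) = 3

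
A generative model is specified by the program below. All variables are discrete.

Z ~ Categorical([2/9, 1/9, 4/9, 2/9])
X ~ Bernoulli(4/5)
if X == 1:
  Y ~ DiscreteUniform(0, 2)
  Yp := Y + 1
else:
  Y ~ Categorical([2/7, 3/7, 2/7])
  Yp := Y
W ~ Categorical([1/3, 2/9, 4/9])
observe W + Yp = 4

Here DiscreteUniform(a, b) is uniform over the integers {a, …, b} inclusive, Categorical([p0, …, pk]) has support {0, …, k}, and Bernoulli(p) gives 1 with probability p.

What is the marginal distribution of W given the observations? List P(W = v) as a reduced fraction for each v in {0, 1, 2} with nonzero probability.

P(W=1) = 7/24, P(W=2) = 17/24

Enumerate traces; 12 have nonzero weight after conditioning:
  (Z=0, X=0, Y=2, W=2) weight 16/2835
  (Z=0, X=1, Y=1, W=2) weight 32/1215
  (Z=0, X=1, Y=2, W=1) weight 16/1215
  (Z=1, X=0, Y=2, W=2) weight 8/2835
  (Z=1, X=1, Y=1, W=2) weight 16/1215
  (Z=1, X=1, Y=2, W=1) weight 8/1215
  (Z=2, X=0, Y=2, W=2) weight 32/2835
  (Z=2, X=1, Y=1, W=2) weight 64/1215
  … 4 more
Group by W:
  weight(W=1) = 8/135
  weight(W=2) = 136/945
Total weight = 8/135 + 136/945 = 64/315
P(W=1 | obs) = 8/135 / 64/315 = 7/24
P(W=2 | obs) = 136/945 / 64/315 = 17/24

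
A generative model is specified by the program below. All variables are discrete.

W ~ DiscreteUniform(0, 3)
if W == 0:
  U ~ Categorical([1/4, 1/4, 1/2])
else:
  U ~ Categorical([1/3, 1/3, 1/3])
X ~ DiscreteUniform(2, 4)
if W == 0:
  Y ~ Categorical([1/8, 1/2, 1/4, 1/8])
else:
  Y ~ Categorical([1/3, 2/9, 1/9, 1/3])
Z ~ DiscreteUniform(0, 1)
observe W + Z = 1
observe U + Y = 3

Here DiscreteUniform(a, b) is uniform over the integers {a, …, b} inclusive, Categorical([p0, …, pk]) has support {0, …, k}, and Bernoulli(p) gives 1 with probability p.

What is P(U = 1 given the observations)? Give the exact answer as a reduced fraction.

Enumerate traces; 18 have nonzero weight after conditioning:
  (W=0, U=0, X=2, Y=3, Z=1) weight 1/768
  (W=0, U=0, X=3, Y=3, Z=1) weight 1/768
  (W=0, U=0, X=4, Y=3, Z=1) weight 1/768
  (W=0, U=1, X=2, Y=2, Z=1) weight 1/384
  (W=0, U=1, X=3, Y=2, Z=1) weight 1/384
  (W=0, U=1, X=4, Y=2, Z=1) weight 1/384
  (W=0, U=2, X=2, Y=1, Z=1) weight 1/96
  (W=0, U=2, X=3, Y=1, Z=1) weight 1/96
  … 10 more
Group by U:
  weight(U=0) = 41/2304
  weight(U=1) = 43/3456
  weight(U=2) = 35/864
Total weight = 41/2304 + 43/3456 + 35/864 = 163/2304
P(U=0 | obs) = 41/2304 / 163/2304 = 41/163
P(U=1 | obs) = 43/3456 / 163/2304 = 86/489
P(U=2 | obs) = 35/864 / 163/2304 = 280/489

P(U = 1 | obs) = 86/489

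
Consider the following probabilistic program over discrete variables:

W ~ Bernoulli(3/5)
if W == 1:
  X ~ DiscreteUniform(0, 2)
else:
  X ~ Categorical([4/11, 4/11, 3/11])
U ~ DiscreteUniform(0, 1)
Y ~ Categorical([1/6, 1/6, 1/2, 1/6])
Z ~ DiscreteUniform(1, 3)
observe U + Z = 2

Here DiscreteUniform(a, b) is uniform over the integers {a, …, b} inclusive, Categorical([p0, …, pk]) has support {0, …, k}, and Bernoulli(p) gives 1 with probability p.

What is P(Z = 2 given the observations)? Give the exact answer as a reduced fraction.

P(Z = 2 | obs) = 1/2

Enumerate traces; 48 have nonzero weight after conditioning:
  (W=0, X=0, U=0, Y=0, Z=2) weight 2/495
  (W=0, X=0, U=0, Y=1, Z=2) weight 2/495
  (W=0, X=0, U=0, Y=2, Z=2) weight 2/165
  (W=0, X=0, U=0, Y=3, Z=2) weight 2/495
  (W=0, X=0, U=1, Y=0, Z=1) weight 2/495
  (W=0, X=0, U=1, Y=1, Z=1) weight 2/495
  (W=0, X=0, U=1, Y=2, Z=1) weight 2/165
  (W=0, X=0, U=1, Y=3, Z=1) weight 2/495
  … 40 more
Group by Z:
  weight(Z=1) = 1/6
  weight(Z=2) = 1/6
Total weight = 1/6 + 1/6 = 1/3
P(Z=1 | obs) = 1/6 / 1/3 = 1/2
P(Z=2 | obs) = 1/6 / 1/3 = 1/2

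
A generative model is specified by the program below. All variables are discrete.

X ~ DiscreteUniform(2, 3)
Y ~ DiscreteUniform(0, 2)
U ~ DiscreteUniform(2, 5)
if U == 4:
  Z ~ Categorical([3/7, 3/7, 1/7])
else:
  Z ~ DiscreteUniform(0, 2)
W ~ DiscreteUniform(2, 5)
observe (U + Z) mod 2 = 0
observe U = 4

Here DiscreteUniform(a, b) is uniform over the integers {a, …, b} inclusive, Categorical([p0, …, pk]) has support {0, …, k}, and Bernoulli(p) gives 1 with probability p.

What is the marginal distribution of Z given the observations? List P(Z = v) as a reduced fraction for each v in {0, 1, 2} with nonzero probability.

Enumerate traces; 48 have nonzero weight after conditioning:
  (X=2, Y=0, U=4, Z=0, W=2) weight 1/224
  (X=2, Y=0, U=4, Z=0, W=3) weight 1/224
  (X=2, Y=0, U=4, Z=0, W=4) weight 1/224
  (X=2, Y=0, U=4, Z=0, W=5) weight 1/224
  (X=2, Y=0, U=4, Z=2, W=2) weight 1/672
  (X=2, Y=0, U=4, Z=2, W=3) weight 1/672
  (X=2, Y=0, U=4, Z=2, W=4) weight 1/672
  (X=2, Y=0, U=4, Z=2, W=5) weight 1/672
  … 40 more
Group by Z:
  weight(Z=0) = 3/28
  weight(Z=2) = 1/28
Total weight = 3/28 + 1/28 = 1/7
P(Z=0 | obs) = 3/28 / 1/7 = 3/4
P(Z=2 | obs) = 1/28 / 1/7 = 1/4

P(Z=0) = 3/4, P(Z=2) = 1/4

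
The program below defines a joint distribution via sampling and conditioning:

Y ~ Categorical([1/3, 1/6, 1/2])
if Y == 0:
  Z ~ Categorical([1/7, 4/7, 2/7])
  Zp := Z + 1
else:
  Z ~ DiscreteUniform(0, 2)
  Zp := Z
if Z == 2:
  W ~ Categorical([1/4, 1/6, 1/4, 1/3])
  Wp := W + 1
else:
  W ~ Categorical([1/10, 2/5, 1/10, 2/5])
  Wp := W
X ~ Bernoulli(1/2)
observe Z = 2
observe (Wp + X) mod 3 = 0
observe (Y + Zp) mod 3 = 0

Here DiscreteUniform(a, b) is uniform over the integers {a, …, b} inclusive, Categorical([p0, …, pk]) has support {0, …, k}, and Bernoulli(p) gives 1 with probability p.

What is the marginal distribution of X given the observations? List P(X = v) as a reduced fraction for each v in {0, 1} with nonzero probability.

P(X=0) = 3/5, P(X=1) = 2/5

Enumerate traces; 4 have nonzero weight after conditioning:
  (Y=0, Z=2, W=1, X=1) weight 1/126
  (Y=0, Z=2, W=2, X=0) weight 1/84
  (Y=1, Z=2, W=1, X=1) weight 1/216
  (Y=1, Z=2, W=2, X=0) weight 1/144
Group by X:
  weight(X=0) = 19/1008
  weight(X=1) = 19/1512
Total weight = 19/1008 + 19/1512 = 95/3024
P(X=0 | obs) = 19/1008 / 95/3024 = 3/5
P(X=1 | obs) = 19/1512 / 95/3024 = 2/5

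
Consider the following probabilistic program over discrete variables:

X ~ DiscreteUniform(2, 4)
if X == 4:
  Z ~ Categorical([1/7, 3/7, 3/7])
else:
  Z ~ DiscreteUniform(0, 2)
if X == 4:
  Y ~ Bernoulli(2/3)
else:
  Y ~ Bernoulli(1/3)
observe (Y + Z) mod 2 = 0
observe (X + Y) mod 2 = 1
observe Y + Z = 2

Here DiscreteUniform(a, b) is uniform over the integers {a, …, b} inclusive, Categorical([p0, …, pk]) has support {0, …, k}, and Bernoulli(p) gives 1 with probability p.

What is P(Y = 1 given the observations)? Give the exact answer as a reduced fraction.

Enumerate traces; 3 have nonzero weight after conditioning:
  (X=2, Z=1, Y=1) weight 1/27
  (X=3, Z=2, Y=0) weight 2/27
  (X=4, Z=1, Y=1) weight 2/21
Group by Y:
  weight(Y=0) = 2/27
  weight(Y=1) = 25/189
Total weight = 2/27 + 25/189 = 13/63
P(Y=0 | obs) = 2/27 / 13/63 = 14/39
P(Y=1 | obs) = 25/189 / 13/63 = 25/39

P(Y = 1 | obs) = 25/39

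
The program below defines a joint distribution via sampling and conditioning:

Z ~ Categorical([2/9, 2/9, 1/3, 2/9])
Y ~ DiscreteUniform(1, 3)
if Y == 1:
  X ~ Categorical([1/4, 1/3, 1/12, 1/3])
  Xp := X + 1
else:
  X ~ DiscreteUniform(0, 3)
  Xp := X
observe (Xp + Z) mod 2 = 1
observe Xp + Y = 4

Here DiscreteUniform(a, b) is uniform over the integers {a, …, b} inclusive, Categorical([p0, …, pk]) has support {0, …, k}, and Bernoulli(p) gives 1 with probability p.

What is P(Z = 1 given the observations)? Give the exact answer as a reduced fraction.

Enumerate traces; 6 have nonzero weight after conditioning:
  (Z=0, Y=1, X=2) weight 1/162
  (Z=0, Y=3, X=1) weight 1/54
  (Z=1, Y=2, X=2) weight 1/54
  (Z=2, Y=1, X=2) weight 1/108
  (Z=2, Y=3, X=1) weight 1/36
  (Z=3, Y=2, X=2) weight 1/54
Group by Z:
  weight(Z=0) = 2/81
  weight(Z=1) = 1/54
  weight(Z=2) = 1/27
  weight(Z=3) = 1/54
Total weight = 2/81 + 1/54 + 1/27 + 1/54 = 8/81
P(Z=0 | obs) = 2/81 / 8/81 = 1/4
P(Z=1 | obs) = 1/54 / 8/81 = 3/16
P(Z=2 | obs) = 1/27 / 8/81 = 3/8
P(Z=3 | obs) = 1/54 / 8/81 = 3/16

P(Z = 1 | obs) = 3/16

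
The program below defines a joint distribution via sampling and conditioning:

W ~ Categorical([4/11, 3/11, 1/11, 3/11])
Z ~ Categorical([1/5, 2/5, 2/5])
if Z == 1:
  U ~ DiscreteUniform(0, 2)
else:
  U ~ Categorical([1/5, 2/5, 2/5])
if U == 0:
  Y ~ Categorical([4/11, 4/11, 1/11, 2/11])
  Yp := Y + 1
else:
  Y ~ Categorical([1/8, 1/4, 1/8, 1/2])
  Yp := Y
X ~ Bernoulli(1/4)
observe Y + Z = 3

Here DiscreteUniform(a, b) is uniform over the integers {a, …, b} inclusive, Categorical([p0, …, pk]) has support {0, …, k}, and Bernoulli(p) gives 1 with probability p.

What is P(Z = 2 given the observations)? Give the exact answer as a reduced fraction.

P(Z = 2 | obs) = 60/133

Enumerate traces; 72 have nonzero weight after conditioning:
  (W=0, Z=0, U=0, Y=3, X=0) weight 6/3025
  (W=0, Z=0, U=0, Y=3, X=1) weight 2/3025
  (W=0, Z=0, U=1, Y=3, X=0) weight 3/275
  (W=0, Z=0, U=1, Y=3, X=1) weight 1/275
  (W=0, Z=0, U=2, Y=3, X=0) weight 3/275
  (W=0, Z=0, U=2, Y=3, X=1) weight 1/275
  (W=0, Z=1, U=0, Y=2, X=0) weight 2/605
  (W=0, Z=1, U=0, Y=2, X=1) weight 2/1815
  (W=0, Z=2, U=0, Y=1, X=0) weight 24/3025
  … 63 more
Group by Z:
  weight(Z=0) = 24/275
  weight(Z=1) = 1/22
  weight(Z=2) = 6/55
Total weight = 24/275 + 1/22 + 6/55 = 133/550
P(Z=0 | obs) = 24/275 / 133/550 = 48/133
P(Z=1 | obs) = 1/22 / 133/550 = 25/133
P(Z=2 | obs) = 6/55 / 133/550 = 60/133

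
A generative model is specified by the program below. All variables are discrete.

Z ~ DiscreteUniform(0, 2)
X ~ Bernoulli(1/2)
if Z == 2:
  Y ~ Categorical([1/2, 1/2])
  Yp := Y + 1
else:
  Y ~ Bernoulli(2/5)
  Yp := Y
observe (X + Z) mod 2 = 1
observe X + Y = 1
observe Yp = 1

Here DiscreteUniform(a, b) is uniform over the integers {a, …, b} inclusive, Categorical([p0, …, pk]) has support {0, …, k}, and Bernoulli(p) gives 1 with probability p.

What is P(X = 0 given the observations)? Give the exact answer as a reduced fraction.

Enumerate traces; 2 have nonzero weight after conditioning:
  (Z=1, X=0, Y=1) weight 1/15
  (Z=2, X=1, Y=0) weight 1/12
Group by X:
  weight(X=0) = 1/15
  weight(X=1) = 1/12
Total weight = 1/15 + 1/12 = 3/20
P(X=0 | obs) = 1/15 / 3/20 = 4/9
P(X=1 | obs) = 1/12 / 3/20 = 5/9

P(X = 0 | obs) = 4/9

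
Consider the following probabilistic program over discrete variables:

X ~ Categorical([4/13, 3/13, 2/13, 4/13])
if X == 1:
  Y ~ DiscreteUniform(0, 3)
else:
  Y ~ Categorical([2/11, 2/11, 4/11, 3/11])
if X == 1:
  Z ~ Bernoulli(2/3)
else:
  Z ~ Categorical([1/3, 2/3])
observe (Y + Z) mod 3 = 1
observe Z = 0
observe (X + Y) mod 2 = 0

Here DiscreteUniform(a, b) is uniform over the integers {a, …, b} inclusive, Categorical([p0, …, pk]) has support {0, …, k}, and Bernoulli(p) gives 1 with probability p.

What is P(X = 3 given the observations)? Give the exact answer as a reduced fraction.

P(X = 3 | obs) = 32/65

Enumerate traces; 2 have nonzero weight after conditioning:
  (X=1, Y=1, Z=0) weight 1/52
  (X=3, Y=1, Z=0) weight 8/429
Group by X:
  weight(X=1) = 1/52
  weight(X=3) = 8/429
Total weight = 1/52 + 8/429 = 5/132
P(X=1 | obs) = 1/52 / 5/132 = 33/65
P(X=3 | obs) = 8/429 / 5/132 = 32/65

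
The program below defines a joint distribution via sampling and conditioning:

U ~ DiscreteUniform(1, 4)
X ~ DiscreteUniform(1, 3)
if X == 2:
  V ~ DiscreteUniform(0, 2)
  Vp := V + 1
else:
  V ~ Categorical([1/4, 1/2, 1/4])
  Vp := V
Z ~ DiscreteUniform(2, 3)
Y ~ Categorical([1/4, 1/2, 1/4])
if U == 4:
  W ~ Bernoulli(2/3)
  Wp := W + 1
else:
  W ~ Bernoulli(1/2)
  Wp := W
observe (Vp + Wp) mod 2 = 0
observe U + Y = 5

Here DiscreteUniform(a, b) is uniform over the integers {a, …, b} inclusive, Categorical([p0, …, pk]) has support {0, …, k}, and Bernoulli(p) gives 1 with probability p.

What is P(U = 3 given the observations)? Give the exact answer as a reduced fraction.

Enumerate traces; 36 have nonzero weight after conditioning:
  (U=3, X=1, V=0, Z=2, Y=2, W=0) weight 1/768
  (U=3, X=1, V=0, Z=3, Y=2, W=0) weight 1/768
  (U=3, X=1, V=1, Z=2, Y=2, W=1) weight 1/384
  (U=3, X=1, V=1, Z=3, Y=2, W=1) weight 1/384
  (U=3, X=1, V=2, Z=2, Y=2, W=0) weight 1/768
  (U=3, X=1, V=2, Z=3, Y=2, W=0) weight 1/768
  (U=3, X=2, V=0, Z=2, Y=2, W=1) weight 1/576
  (U=3, X=2, V=0, Z=3, Y=2, W=1) weight 1/576
  (U=4, X=1, V=0, Z=2, Y=1, W=1) weight 1/288
  … 27 more
Group by U:
  weight(U=3) = 1/32
  weight(U=4) = 13/216
Total weight = 1/32 + 13/216 = 79/864
P(U=3 | obs) = 1/32 / 79/864 = 27/79
P(U=4 | obs) = 13/216 / 79/864 = 52/79

P(U = 3 | obs) = 27/79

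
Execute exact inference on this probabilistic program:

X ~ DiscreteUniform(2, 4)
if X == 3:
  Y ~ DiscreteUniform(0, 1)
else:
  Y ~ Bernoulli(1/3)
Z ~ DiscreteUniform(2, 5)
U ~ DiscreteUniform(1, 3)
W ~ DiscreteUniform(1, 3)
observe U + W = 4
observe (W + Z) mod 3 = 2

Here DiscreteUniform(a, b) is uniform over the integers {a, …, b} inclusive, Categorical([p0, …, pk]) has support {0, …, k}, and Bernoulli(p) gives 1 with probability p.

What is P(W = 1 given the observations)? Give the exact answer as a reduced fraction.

P(W = 1 | obs) = 1/4

Enumerate traces; 24 have nonzero weight after conditioning:
  (X=2, Y=0, Z=2, U=1, W=3) weight 1/162
  (X=2, Y=0, Z=3, U=2, W=2) weight 1/162
  (X=2, Y=0, Z=4, U=3, W=1) weight 1/162
  (X=2, Y=0, Z=5, U=1, W=3) weight 1/162
  (X=2, Y=1, Z=2, U=1, W=3) weight 1/324
  (X=2, Y=1, Z=3, U=2, W=2) weight 1/324
  (X=2, Y=1, Z=4, U=3, W=1) weight 1/324
  (X=2, Y=1, Z=5, U=1, W=3) weight 1/324
  … 16 more
Group by W:
  weight(W=1) = 1/36
  weight(W=2) = 1/36
  weight(W=3) = 1/18
Total weight = 1/36 + 1/36 + 1/18 = 1/9
P(W=1 | obs) = 1/36 / 1/9 = 1/4
P(W=2 | obs) = 1/36 / 1/9 = 1/4
P(W=3 | obs) = 1/18 / 1/9 = 1/2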